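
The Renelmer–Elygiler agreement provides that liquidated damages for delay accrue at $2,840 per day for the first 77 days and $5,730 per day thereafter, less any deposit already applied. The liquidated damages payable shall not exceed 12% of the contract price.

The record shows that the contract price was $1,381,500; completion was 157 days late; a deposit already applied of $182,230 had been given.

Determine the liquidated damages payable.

$165,780

First 77 days: 77 × $2,840 = $218,680
Remaining days: (157 − 77) × $5,730 = $458,400
Accrued per-day damages: $218,680 + $458,400 = $677,080
Less deposit already applied: $677,080 − $182,230 = $494,850
Cap: 12% of $1,381,500 = $165,780
Cap at $165,780: $494,850 exceeds the cap → $165,780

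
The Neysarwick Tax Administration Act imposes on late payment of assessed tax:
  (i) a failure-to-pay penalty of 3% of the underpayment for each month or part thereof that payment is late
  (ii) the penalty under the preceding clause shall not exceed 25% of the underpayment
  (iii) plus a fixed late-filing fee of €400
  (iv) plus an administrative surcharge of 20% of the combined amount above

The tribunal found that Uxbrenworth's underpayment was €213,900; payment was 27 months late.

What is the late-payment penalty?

Accrued rate: 3% × 27 = 81%, capped at 25% → 25%
Failure-to-pay penalty: 25% of €213,900 = €53,475
Penalty before surcharge: €53,475 + €400 = €53,875
Administrative surcharge: 20% of €53,875 = €10,775
Total penalty: €53,875 + €10,775 = €64,650

€64,650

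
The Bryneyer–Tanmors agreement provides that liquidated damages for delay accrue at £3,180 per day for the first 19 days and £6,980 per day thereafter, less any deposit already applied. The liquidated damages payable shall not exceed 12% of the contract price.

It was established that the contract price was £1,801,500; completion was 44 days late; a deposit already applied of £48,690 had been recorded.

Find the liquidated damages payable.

£186,230

First 19 days: 19 × £3,180 = £60,420
Remaining days: (44 − 19) × £6,980 = £174,500
Accrued per-day damages: £60,420 + £174,500 = £234,920
Less deposit already applied: £234,920 − £48,690 = £186,230
Cap: 12% of £1,801,500 = £216,180
Cap at £216,180: £186,230 is within the cap, no reduction.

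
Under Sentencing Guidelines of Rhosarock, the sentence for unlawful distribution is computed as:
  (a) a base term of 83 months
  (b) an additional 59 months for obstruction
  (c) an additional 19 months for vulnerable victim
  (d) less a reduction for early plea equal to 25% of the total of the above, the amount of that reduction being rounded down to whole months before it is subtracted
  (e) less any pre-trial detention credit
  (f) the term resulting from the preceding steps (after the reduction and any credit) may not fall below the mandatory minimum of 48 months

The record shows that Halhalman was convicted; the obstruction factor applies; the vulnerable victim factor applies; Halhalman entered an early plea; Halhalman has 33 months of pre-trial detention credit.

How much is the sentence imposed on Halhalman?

Obstruction enhancement: +59 months
Vulnerable victim enhancement: +19 months
Adjusted term: 83 months + 59 months + 19 months = 161 months
Early plea reduction: 25% of 161 months = 40 months (rounded down)
After reduction: 161 − 40 = 121 months
Less pre-trial detention credit: 121 months − 33 months = 88 months
Minimum 48 months: 88 months meets the minimum, no increase.

88 months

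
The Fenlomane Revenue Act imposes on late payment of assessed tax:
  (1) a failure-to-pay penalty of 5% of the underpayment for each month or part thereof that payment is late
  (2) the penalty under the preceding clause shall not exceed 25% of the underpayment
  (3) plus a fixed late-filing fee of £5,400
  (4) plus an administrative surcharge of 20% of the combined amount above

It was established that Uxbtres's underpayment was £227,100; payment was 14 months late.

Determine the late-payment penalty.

Penalty: £74,610

Accrued rate: 5% × 14 = 70%, capped at 25% → 25%
Failure-to-pay penalty: 25% of £227,100 = £56,775
Penalty before surcharge: £56,775 + £5,400 = £62,175
Administrative surcharge: 20% of £62,175 = £12,435
Total penalty: £62,175 + £12,435 = £74,610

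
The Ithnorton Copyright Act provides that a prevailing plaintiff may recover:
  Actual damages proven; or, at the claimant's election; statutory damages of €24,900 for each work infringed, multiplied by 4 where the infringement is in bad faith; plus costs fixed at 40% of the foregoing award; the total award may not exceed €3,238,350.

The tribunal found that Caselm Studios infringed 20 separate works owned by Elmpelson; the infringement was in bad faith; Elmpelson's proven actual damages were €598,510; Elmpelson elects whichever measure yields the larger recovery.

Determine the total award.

€2,788,800

Statutory damages: 20 × €24,900 = €498,000
Multiplied by 4: 4 × €498,000 = €1,992,000
Greater of actual damages (€598,510) or enhanced statutory damages (€1,992,000): €1,992,000
Costs: 40% of €1,992,000 = €796,800
Award plus costs: €1,992,000 + €796,800 = €2,788,800
Cap at €3,238,350: €2,788,800 is within the cap, no reduction.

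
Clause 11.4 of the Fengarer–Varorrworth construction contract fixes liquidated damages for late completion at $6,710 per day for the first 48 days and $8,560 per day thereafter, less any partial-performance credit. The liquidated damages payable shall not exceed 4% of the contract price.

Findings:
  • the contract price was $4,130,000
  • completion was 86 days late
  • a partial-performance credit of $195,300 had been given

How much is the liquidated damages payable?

$165,200

First 48 days: 48 × $6,710 = $322,080
Remaining days: (86 − 48) × $8,560 = $325,280
Accrued per-day damages: $322,080 + $325,280 = $647,360
Less partial-performance credit: $647,360 − $195,300 = $452,060
Cap: 4% of $4,130,000 = $165,200
Cap at $165,200: $452,060 exceeds the cap → $165,200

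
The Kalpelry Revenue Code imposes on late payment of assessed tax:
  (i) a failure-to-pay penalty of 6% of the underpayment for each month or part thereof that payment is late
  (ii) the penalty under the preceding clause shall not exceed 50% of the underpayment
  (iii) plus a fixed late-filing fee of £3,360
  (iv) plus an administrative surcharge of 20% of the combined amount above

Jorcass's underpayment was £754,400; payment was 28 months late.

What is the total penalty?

Accrued rate: 6% × 28 = 168%, capped at 50% → 50%
Failure-to-pay penalty: 50% of £754,400 = £377,200
Penalty before surcharge: £377,200 + £3,360 = £380,560
Administrative surcharge: 20% of £380,560 = £76,112
Total penalty: £380,560 + £76,112 = £456,672

£456,672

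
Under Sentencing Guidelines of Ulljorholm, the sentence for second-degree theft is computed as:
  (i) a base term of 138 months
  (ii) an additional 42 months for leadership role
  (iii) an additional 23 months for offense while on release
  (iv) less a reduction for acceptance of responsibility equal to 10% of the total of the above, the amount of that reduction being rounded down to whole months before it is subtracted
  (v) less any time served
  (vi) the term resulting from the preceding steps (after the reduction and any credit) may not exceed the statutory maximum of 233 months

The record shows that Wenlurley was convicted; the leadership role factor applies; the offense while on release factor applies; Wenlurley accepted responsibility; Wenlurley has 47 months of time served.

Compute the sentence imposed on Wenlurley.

Leadership role enhancement: +42 months
Offense while on release enhancement: +23 months
Adjusted term: 138 months + 42 months + 23 months = 203 months
Acceptance of responsibility reduction: 10% of 203 months = 20 months (rounded down)
After reduction: 203 − 20 = 183 months
Less time served: 183 months − 47 months = 136 months
Cap at 233 months: 136 months is within the cap, no reduction.

136 months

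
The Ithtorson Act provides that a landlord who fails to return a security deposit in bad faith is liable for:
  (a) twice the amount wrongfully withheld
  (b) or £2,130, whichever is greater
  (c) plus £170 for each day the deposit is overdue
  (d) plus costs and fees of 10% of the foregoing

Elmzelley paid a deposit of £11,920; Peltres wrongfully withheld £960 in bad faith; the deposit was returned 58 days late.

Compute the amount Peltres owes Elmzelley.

£13,189

Doubled: 2 × £960 = £1,920
Minimum £2,130: £1,920 is below the minimum → £2,130
Late-return penalty: 58 × £170 = £9,860
Damages plus late penalty: £2,130 + £9,860 = £11,990
Costs and fees: 10% of £11,990 = £1,199
Total recovery: £11,990 + £1,199 = £13,189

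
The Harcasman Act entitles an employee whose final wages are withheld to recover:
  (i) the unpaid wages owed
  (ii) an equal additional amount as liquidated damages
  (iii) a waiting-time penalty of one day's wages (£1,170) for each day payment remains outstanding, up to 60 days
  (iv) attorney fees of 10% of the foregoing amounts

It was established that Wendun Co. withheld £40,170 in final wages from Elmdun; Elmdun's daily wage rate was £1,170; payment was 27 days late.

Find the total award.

Total award: £123,123

Liquidated damages (equal amount): £40,170
Penalty days: min(27, 60) = 27
Waiting-time penalty: 27 × £1,170 = £31,590
Subtotal: £40,170 + £40,170 + £31,590 = £111,930
Attorney fees: 10% of £111,930 = £11,193
Total award: £111,930 + £11,193 = £123,123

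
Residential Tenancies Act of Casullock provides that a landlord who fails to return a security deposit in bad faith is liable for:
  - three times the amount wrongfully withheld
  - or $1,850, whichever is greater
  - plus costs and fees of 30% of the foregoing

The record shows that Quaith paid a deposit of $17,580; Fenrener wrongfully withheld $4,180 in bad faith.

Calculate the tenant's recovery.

$16,302

Trebled: 3 × $4,180 = $12,540
Minimum $1,850: $12,540 meets the minimum, no increase.
Costs and fees: 30% of $12,540 = $3,762
Total recovery: $12,540 + $3,762 = $16,302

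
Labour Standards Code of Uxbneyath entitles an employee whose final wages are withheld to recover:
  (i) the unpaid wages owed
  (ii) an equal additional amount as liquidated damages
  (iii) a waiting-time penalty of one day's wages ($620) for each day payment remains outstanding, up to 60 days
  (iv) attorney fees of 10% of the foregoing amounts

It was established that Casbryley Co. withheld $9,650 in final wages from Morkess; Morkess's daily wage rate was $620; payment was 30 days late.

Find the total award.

Total award: $41,690

Liquidated damages (equal amount): $9,650
Penalty days: min(30, 60) = 30
Waiting-time penalty: 30 × $620 = $18,600
Subtotal: $9,650 + $9,650 + $18,600 = $37,900
Attorney fees: 10% of $37,900 = $3,790
Total award: $37,900 + $3,790 = $41,690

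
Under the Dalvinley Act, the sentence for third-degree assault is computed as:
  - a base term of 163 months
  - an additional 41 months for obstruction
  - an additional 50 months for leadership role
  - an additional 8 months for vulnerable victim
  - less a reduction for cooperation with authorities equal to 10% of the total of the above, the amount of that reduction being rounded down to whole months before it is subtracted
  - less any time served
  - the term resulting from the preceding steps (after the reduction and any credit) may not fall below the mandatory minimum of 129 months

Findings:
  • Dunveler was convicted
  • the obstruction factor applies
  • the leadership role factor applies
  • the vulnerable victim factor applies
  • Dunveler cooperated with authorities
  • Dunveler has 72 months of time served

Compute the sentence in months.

Obstruction enhancement: +41 months
Leadership role enhancement: +50 months
Vulnerable victim enhancement: +8 months
Adjusted term: 163 months + 41 months + 50 months + 8 months = 262 months
Cooperation with authorities reduction: 10% of 262 months = 26 months (rounded down)
After reduction: 262 − 26 = 236 months
Less time served: 236 months − 72 months = 164 months
Minimum 129 months: 164 months meets the minimum, no increase.

Sentence: 164 months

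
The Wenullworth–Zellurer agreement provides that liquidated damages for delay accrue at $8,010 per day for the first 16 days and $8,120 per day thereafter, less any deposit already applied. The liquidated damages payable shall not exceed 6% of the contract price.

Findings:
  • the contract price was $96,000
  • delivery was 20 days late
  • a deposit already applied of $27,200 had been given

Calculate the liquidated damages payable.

First 16 days: 16 × $8,010 = $128,160
Remaining days: (20 − 16) × $8,120 = $32,480
Accrued per-day damages: $128,160 + $32,480 = $160,640
Less deposit already applied: $160,640 − $27,200 = $133,440
Cap: 6% of $96,000 = $5,760
Cap at $5,760: $133,440 exceeds the cap → $5,760

$5,760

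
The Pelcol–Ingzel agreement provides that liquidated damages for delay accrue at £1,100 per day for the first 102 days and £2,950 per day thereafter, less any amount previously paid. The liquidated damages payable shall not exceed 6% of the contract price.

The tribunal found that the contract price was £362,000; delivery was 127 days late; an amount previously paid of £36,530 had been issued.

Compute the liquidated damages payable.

£21,720

First 102 days: 102 × £1,100 = £112,200
Remaining days: (127 − 102) × £2,950 = £73,750
Accrued per-day damages: £112,200 + £73,750 = £185,950
Less amount previously paid: £185,950 − £36,530 = £149,420
Cap: 6% of £362,000 = £21,720
Cap at £21,720: £149,420 exceeds the cap → £21,720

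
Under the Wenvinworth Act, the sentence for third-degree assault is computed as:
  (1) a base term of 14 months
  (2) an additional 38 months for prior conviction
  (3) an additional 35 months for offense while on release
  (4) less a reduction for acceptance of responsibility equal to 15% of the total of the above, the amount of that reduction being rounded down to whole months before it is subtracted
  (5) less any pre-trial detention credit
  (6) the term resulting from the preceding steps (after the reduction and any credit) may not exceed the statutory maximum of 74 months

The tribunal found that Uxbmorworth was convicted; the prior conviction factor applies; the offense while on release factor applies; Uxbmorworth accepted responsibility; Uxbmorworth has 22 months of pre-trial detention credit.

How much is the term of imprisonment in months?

Prior conviction enhancement: +38 months
Offense while on release enhancement: +35 months
Adjusted term: 14 months + 38 months + 35 months = 87 months
Acceptance of responsibility reduction: 15% of 87 months = 13 months (rounded down)
After reduction: 87 − 13 = 74 months
Less pre-trial detention credit: 74 months − 22 months = 52 months
Cap at 74 months: 52 months is within the cap, no reduction.

Sentence: 52 months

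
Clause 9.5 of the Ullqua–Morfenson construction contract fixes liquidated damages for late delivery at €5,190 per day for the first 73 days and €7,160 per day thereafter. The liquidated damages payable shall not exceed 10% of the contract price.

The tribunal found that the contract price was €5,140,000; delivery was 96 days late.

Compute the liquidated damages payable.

First 73 days: 73 × €5,190 = €378,870
Remaining days: (96 − 73) × €7,160 = €164,680
Accrued per-day damages: €378,870 + €164,680 = €543,550
Cap: 10% of €5,140,000 = €514,000
Cap at €514,000: €543,550 exceeds the cap → €514,000

€514,000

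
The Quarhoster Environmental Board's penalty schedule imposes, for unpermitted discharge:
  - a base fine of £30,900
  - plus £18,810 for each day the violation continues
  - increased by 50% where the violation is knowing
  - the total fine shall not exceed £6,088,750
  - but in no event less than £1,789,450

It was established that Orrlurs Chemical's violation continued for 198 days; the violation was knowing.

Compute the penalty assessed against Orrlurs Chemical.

£5,632,920

Per-day component: 198 × £18,810 = £3,724,380
Base plus per-day: £30,900 + £3,724,380 = £3,755,280
Enhancement: 50% of £3,755,280 = £1,877,640
Enhanced fine: £3,755,280 + £1,877,640 = £5,632,920
Cap at £6,088,750: £5,632,920 is within the cap, no reduction.
Minimum £1,789,450: £5,632,920 meets the minimum, no increase.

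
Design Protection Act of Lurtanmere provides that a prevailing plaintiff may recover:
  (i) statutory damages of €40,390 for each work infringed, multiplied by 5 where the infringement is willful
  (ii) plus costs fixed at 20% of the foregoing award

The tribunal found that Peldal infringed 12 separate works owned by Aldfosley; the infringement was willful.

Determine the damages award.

€2,908,080

Statutory damages: 12 × €40,390 = €484,680
Multiplied by 5: 5 × €484,680 = €2,423,400
Costs: 20% of €2,423,400 = €484,680
Award plus costs: €2,423,400 + €484,680 = €2,908,080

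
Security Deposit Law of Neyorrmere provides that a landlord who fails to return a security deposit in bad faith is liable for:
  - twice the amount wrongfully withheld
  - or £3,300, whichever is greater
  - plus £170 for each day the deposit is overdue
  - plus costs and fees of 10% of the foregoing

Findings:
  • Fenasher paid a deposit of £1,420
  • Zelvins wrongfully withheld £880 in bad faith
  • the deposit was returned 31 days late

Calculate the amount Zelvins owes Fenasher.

£9,427

Doubled: 2 × £880 = £1,760
Minimum £3,300: £1,760 is below the minimum → £3,300
Late-return penalty: 31 × £170 = £5,270
Damages plus late penalty: £3,300 + £5,270 = £8,570
Costs and fees: 10% of £8,570 = £857
Total recovery: £8,570 + £857 = £9,427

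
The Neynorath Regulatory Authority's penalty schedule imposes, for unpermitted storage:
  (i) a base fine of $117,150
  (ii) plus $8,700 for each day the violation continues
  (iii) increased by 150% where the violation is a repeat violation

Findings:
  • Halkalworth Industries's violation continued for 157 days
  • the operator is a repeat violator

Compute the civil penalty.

Per-day component: 157 × $8,700 = $1,365,900
Base plus per-day: $117,150 + $1,365,900 = $1,483,050
Enhancement: 150% of $1,483,050 = $2,224,575
Enhanced fine: $1,483,050 + $2,224,575 = $3,707,625

$3,707,625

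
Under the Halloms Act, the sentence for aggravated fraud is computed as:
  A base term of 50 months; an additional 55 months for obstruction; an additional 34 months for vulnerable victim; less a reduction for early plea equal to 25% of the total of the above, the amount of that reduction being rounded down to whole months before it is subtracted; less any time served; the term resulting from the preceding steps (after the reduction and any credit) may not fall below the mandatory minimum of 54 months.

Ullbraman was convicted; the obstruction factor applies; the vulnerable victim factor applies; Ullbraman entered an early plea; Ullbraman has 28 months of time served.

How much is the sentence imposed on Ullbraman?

77 months

Obstruction enhancement: +55 months
Vulnerable victim enhancement: +34 months
Adjusted term: 50 months + 55 months + 34 months = 139 months
Early plea reduction: 25% of 139 months = 34 months (rounded down)
After reduction: 139 − 34 = 105 months
Less time served: 105 months − 28 months = 77 months
Minimum 54 months: 77 months meets the minimum, no increase.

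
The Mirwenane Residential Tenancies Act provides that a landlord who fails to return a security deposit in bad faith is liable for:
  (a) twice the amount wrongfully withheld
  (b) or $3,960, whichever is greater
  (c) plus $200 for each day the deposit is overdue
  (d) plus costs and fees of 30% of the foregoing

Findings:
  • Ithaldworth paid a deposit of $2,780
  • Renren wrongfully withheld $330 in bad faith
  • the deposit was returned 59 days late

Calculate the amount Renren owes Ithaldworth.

Doubled: 2 × $330 = $660
Minimum $3,960: $660 is below the minimum → $3,960
Late-return penalty: 59 × $200 = $11,800
Damages plus late penalty: $3,960 + $11,800 = $15,760
Costs and fees: 30% of $15,760 = $4,728
Total recovery: $15,760 + $4,728 = $20,488

$20,488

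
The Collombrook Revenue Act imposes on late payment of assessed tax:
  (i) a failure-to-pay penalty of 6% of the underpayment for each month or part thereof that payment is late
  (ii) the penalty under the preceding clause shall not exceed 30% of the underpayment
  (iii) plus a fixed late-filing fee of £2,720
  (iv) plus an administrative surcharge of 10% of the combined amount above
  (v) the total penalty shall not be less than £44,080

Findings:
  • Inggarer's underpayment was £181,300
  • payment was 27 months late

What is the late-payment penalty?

£62,821

Accrued rate: 6% × 27 = 162%, capped at 30% → 30%
Failure-to-pay penalty: 30% of £181,300 = £54,390
Penalty before surcharge: £54,390 + £2,720 = £57,110
Administrative surcharge: 10% of £57,110 = £5,711
Total penalty: £57,110 + £5,711 = £62,821
Minimum £44,080: £62,821 meets the minimum, no increase.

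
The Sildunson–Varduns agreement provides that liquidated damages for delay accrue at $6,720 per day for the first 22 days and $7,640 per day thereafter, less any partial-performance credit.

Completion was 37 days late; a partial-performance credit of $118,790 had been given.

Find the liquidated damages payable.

Liquidated damages: $143,650

First 22 days: 22 × $6,720 = $147,840
Remaining days: (37 − 22) × $7,640 = $114,600
Accrued per-day damages: $147,840 + $114,600 = $262,440
Less partial-performance credit: $262,440 − $118,790 = $143,650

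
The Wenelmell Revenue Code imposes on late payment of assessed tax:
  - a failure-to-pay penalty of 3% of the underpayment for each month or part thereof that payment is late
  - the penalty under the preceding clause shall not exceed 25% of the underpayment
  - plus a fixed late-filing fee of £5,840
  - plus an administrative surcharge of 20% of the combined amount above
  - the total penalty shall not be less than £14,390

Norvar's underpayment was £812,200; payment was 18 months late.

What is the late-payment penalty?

Accrued rate: 3% × 18 = 54%, capped at 25% → 25%
Failure-to-pay penalty: 25% of £812,200 = £203,050
Penalty before surcharge: £203,050 + £5,840 = £208,890
Administrative surcharge: 20% of £208,890 = £41,778
Total penalty: £208,890 + £41,778 = £250,668
Minimum £14,390: £250,668 meets the minimum, no increase.

£250,668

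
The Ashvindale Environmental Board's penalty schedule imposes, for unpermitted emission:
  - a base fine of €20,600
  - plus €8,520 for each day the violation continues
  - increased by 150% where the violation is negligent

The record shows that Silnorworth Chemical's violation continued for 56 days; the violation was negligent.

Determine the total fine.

Civil penalty: €1,244,300

Per-day component: 56 × €8,520 = €477,120
Base plus per-day: €20,600 + €477,120 = €497,720
Enhancement: 150% of €497,720 = €746,580
Enhanced fine: €497,720 + €746,580 = €1,244,300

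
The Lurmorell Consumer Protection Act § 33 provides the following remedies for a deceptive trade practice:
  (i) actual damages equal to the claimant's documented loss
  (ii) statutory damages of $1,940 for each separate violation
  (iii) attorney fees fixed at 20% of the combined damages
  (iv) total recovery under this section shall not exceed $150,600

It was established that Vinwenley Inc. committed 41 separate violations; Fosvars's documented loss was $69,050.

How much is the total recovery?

$150,600

Statutory damages: 41 × $1,940 = $79,540
Combined damages: $69,050 + $79,540 = $148,590
Attorney fees: 20% of $148,590 = $29,718
Total before cap: $148,590 + $29,718 = $178,308
Cap at $150,600: $178,308 exceeds the cap → $150,600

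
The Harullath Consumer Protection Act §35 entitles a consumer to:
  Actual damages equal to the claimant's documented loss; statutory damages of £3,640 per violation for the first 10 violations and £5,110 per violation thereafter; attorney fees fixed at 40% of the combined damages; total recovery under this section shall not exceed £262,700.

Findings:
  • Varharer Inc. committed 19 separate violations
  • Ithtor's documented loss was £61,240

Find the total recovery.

£201,082

First 10 violations: 10 × £3,640 = £36,400
Remaining violations: (19 − 10) × £5,110 = £45,990
Statutory damages: £36,400 + £45,990 = £82,390
Combined damages: £61,240 + £82,390 = £143,630
Attorney fees: 40% of £143,630 = £57,452
Total before cap: £143,630 + £57,452 = £201,082
Cap at £262,700: £201,082 is within the cap, no reduction.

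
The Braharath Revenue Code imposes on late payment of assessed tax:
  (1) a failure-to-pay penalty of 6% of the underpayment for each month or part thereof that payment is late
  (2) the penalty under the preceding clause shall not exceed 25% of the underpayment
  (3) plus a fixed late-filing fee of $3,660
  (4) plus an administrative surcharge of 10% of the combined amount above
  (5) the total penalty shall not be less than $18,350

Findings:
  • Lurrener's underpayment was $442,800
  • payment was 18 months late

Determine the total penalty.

Penalty: $125,796

Accrued rate: 6% × 18 = 108%, capped at 25% → 25%
Failure-to-pay penalty: 25% of $442,800 = $110,700
Penalty before surcharge: $110,700 + $3,660 = $114,360
Administrative surcharge: 10% of $114,360 = $11,436
Total penalty: $114,360 + $11,436 = $125,796
Minimum $18,350: $125,796 meets the minimum, no increase.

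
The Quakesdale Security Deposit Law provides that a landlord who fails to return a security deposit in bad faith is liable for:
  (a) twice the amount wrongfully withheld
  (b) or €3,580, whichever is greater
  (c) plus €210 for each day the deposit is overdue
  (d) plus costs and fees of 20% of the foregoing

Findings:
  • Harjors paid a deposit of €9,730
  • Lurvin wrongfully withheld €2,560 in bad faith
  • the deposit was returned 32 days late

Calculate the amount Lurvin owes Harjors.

Doubled: 2 × €2,560 = €5,120
Minimum €3,580: €5,120 meets the minimum, no increase.
Late-return penalty: 32 × €210 = €6,720
Damages plus late penalty: €5,120 + €6,720 = €11,840
Costs and fees: 20% of €11,840 = €2,368
Total recovery: €11,840 + €2,368 = €14,208

€14,208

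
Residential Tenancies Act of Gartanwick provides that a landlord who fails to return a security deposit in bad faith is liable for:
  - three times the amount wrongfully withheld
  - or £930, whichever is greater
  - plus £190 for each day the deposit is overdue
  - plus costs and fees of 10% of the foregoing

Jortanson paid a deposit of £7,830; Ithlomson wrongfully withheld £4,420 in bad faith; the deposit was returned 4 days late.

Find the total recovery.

Trebled: 3 × £4,420 = £13,260
Minimum £930: £13,260 meets the minimum, no increase.
Late-return penalty: 4 × £190 = £760
Damages plus late penalty: £13,260 + £760 = £14,020
Costs and fees: 10% of £14,020 = £1,402
Total recovery: £14,020 + £1,402 = £15,422

£15,422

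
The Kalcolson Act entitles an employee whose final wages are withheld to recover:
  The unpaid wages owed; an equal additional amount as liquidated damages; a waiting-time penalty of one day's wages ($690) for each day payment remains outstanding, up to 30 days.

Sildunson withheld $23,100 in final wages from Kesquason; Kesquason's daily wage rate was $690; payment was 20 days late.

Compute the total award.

Liquidated damages (equal amount): $23,100
Penalty days: min(20, 30) = 20
Waiting-time penalty: 20 × $690 = $13,800
Total award: $23,100 + $23,100 + $13,800 = $60,000

$60,000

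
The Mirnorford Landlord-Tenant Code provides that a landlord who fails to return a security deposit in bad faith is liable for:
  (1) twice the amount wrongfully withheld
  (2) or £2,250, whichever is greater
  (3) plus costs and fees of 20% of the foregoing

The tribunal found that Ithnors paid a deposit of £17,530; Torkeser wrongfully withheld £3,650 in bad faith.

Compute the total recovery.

£8,760

Doubled: 2 × £3,650 = £7,300
Minimum £2,250: £7,300 meets the minimum, no increase.
Costs and fees: 20% of £7,300 = £1,460
Total recovery: £7,300 + £1,460 = £8,760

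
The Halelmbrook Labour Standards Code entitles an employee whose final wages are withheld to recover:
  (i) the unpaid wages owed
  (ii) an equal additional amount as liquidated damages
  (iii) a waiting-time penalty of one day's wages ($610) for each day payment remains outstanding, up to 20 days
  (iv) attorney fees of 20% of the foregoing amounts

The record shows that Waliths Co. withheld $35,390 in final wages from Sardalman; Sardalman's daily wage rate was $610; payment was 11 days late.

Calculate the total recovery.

Liquidated damages (equal amount): $35,390
Penalty days: min(11, 20) = 11
Waiting-time penalty: 11 × $610 = $6,710
Subtotal: $35,390 + $35,390 + $6,710 = $77,490
Attorney fees: 20% of $77,490 = $15,498
Total award: $77,490 + $15,498 = $92,988

$92,988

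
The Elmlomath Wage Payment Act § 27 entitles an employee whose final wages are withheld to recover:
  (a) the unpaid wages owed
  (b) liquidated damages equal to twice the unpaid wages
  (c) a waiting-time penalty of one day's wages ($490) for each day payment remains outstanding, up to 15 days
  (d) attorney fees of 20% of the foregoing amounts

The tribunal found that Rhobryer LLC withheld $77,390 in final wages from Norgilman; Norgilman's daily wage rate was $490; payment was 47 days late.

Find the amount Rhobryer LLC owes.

Doubled: 2 × $77,390 = $154,780
Penalty days: min(47, 15) = 15
Waiting-time penalty: 15 × $490 = $7,350
Subtotal: $77,390 + $154,780 + $7,350 = $239,520
Attorney fees: 20% of $239,520 = $47,904
Total award: $239,520 + $47,904 = $287,424

$287,424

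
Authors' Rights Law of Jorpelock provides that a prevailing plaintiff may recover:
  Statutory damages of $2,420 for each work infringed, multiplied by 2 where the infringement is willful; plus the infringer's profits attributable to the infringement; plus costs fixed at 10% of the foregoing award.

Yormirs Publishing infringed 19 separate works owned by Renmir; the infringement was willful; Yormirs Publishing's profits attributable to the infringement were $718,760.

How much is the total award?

$891,792

Statutory damages: 19 × $2,420 = $45,980
Doubled: 2 × $45,980 = $91,960
Combined award: $91,960 + $718,760 = $810,720
Costs: 10% of $810,720 = $81,072
Award plus costs: $810,720 + $81,072 = $891,792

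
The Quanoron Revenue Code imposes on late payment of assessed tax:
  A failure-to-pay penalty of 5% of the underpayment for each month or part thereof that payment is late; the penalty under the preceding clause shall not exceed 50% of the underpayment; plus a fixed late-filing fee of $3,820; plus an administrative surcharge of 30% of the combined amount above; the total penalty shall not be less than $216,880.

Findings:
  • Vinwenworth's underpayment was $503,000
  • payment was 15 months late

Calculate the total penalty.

Accrued rate: 5% × 15 = 75%, capped at 50% → 50%
Failure-to-pay penalty: 50% of $503,000 = $251,500
Penalty before surcharge: $251,500 + $3,820 = $255,320
Administrative surcharge: 30% of $255,320 = $76,596
Total penalty: $255,320 + $76,596 = $331,916
Minimum $216,880: $331,916 meets the minimum, no increase.

$331,916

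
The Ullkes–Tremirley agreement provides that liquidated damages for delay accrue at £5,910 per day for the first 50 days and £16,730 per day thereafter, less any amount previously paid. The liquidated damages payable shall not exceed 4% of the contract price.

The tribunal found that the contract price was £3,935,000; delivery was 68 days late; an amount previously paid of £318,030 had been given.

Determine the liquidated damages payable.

£157,400

First 50 days: 50 × £5,910 = £295,500
Remaining days: (68 − 50) × £16,730 = £301,140
Accrued per-day damages: £295,500 + £301,140 = £596,640
Less amount previously paid: £596,640 − £318,030 = £278,610
Cap: 4% of £3,935,000 = £157,400
Cap at £157,400: £278,610 exceeds the cap → £157,400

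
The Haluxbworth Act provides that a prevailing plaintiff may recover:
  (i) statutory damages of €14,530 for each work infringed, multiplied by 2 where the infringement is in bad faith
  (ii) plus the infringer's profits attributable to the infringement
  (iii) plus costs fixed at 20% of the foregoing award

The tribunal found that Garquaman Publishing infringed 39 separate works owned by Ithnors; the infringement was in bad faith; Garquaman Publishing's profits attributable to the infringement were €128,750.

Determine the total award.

Statutory damages: 39 × €14,530 = €566,670
Doubled: 2 × €566,670 = €1,133,340
Combined award: €1,133,340 + €128,750 = €1,262,090
Costs: 20% of €1,262,090 = €252,418
Award plus costs: €1,262,090 + €252,418 = €1,514,508

€1,514,508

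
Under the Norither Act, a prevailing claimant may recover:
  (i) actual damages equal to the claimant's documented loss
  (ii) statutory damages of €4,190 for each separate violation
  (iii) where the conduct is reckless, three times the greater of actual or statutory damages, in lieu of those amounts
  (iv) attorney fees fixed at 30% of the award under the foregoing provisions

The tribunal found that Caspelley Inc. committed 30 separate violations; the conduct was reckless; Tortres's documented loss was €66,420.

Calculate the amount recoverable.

€490,230

Statutory damages: 30 × €4,190 = €125,700
Greater of actual damages (€66,420) or statutory damages (€125,700): €125,700
Trebled: 3 × €125,700 = €377,100
Attorney fees: 30% of €377,100 = €113,130
Total recovery: €377,100 + €113,130 = €490,230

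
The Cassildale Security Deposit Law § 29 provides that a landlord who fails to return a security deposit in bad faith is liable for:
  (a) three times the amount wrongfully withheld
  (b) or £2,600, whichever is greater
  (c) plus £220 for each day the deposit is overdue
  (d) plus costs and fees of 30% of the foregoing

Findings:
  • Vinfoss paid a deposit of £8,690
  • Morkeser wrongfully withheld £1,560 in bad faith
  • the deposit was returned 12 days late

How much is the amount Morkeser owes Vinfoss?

Recovery: £9,516

Trebled: 3 × £1,560 = £4,680
Minimum £2,600: £4,680 meets the minimum, no increase.
Late-return penalty: 12 × £220 = £2,640
Damages plus late penalty: £4,680 + £2,640 = £7,320
Costs and fees: 30% of £7,320 = £2,196
Total recovery: £7,320 + £2,196 = £9,516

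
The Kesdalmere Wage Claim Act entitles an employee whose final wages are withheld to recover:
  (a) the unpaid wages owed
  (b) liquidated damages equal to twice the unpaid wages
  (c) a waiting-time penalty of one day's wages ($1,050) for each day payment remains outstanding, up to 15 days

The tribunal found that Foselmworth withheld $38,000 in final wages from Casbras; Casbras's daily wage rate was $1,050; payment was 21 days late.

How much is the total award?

Doubled: 2 × $38,000 = $76,000
Penalty days: min(21, 15) = 15
Waiting-time penalty: 15 × $1,050 = $15,750
Total award: $38,000 + $76,000 + $15,750 = $129,750

$129,750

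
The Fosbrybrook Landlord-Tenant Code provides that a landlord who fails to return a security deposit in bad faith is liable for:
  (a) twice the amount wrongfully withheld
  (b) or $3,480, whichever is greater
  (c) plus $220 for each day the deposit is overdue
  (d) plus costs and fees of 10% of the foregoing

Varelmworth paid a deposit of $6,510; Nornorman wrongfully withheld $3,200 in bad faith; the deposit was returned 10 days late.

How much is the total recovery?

Doubled: 2 × $3,200 = $6,400
Minimum $3,480: $6,400 meets the minimum, no increase.
Late-return penalty: 10 × $220 = $2,200
Damages plus late penalty: $6,400 + $2,200 = $8,600
Costs and fees: 10% of $8,600 = $860
Total recovery: $8,600 + $860 = $9,460

$9,460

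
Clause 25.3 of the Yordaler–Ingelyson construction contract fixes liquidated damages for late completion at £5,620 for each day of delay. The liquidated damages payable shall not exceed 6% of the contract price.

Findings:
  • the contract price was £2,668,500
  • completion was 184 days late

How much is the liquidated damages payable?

Per-day damages: 184 × £5,620 = £1,034,080
Cap: 6% of £2,668,500 = £160,110
Cap at £160,110: £1,034,080 exceeds the cap → £160,110

Liquidated damages: £160,110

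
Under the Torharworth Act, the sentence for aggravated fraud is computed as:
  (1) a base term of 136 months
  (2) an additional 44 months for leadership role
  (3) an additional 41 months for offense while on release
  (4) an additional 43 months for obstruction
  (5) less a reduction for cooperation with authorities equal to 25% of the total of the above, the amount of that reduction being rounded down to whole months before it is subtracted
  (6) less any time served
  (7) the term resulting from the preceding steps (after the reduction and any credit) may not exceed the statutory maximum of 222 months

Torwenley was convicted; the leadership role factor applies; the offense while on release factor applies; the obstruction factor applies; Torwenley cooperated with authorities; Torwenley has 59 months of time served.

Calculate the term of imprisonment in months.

Leadership role enhancement: +44 months
Offense while on release enhancement: +41 months
Obstruction enhancement: +43 months
Adjusted term: 136 months + 44 months + 41 months + 43 months = 264 months
Cooperation with authorities reduction: 25% of 264 months = 66 months (rounded down)
After reduction: 264 − 66 = 198 months
Less time served: 198 months − 59 months = 139 months
Cap at 222 months: 139 months is within the cap, no reduction.

139 months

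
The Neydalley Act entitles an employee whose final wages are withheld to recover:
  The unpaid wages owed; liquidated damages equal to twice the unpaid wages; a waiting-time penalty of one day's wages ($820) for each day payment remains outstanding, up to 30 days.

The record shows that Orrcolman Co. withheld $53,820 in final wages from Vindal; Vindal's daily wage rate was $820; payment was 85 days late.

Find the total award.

$186,060

Doubled: 2 × $53,820 = $107,640
Penalty days: min(85, 30) = 30
Waiting-time penalty: 30 × $820 = $24,600
Total award: $53,820 + $107,640 + $24,600 = $186,060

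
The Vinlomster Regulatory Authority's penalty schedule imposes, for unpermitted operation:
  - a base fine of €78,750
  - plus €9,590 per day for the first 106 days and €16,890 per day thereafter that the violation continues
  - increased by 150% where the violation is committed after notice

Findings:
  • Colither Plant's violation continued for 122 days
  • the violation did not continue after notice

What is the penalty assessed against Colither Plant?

First 106 days: 106 × €9,590 = €1,016,540
Remaining days: (122 − 106) × €16,890 = €270,240
Per-day component: €1,016,540 + €270,240 = €1,286,780
Base plus per-day: €78,750 + €1,286,780 = €1,365,530
The violation did not continue after notice: no 150% increase.

€1,365,530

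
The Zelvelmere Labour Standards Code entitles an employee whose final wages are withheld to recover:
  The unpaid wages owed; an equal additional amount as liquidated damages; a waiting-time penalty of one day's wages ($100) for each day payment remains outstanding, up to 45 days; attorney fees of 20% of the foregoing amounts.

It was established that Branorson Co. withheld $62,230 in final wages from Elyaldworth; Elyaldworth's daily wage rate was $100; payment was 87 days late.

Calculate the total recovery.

Total award: $154,752

Liquidated damages (equal amount): $62,230
Penalty days: min(87, 45) = 45
Waiting-time penalty: 45 × $100 = $4,500
Subtotal: $62,230 + $62,230 + $4,500 = $128,960
Attorney fees: 20% of $128,960 = $25,792
Total award: $128,960 + $25,792 = $154,752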